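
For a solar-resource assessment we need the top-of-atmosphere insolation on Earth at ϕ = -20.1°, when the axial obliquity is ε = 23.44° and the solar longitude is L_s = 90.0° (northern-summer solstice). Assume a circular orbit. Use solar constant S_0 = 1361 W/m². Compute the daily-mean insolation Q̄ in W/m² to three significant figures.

Solar declination: sin δ = sin ε · sin L_s = sin 23.44° × sin 90.0° = 0.39779, so δ = +23.440°.
cos h₀ = −tan(-20.1°) tan(+23.440°) = 0.1587, h₀ = 1.4115 rad.
Bracket: h₀ sin ϕ sin δ + cos ϕ cos δ sin h₀ = 1.4115×-0.34366×0.39779 + 0.93909×0.91748×0.98733 = -0.192958 + 0.850680 = 0.657722.
Q̄ = (S_0/π) × [bracket] = (1361/π) × 0.657722 = 284.9 W/m².

Q̄ ≈ 285 W/m²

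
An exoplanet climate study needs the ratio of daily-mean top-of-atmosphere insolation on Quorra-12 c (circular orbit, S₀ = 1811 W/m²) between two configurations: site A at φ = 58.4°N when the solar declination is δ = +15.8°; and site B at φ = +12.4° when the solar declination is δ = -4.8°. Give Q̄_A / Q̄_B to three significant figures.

— Configuration A (φ=+58.4°):
cos H₀ = −tan(+58.4°) tan(+15.800°) = -0.4600, H₀ = 2.0488 rad.
Bracket: H₀ sin φ sin δ + cos φ cos δ sin H₀ = 2.0488×0.85173×0.27228 + 0.52399×0.96222×0.88794 = 0.475135 + 0.447694 = 0.922829.
Q̄ = (S₀/π) × [bracket] = (1811/π) × 0.922829 = 531.97 W/m².
— Configuration B (φ=+12.4°):
cos H₀ = −tan(+12.4°) tan(-4.800°) = 0.0185, H₀ = 1.5523 rad.
Bracket: H₀ sin φ sin δ + cos φ cos δ sin H₀ = 1.5523×0.21474×-0.08368 + 0.97667×0.99649×0.99983 = -0.027894 + 0.973076 = 0.945182.
Q̄ = (S₀/π) × [bracket] = (1811/π) × 0.945182 = 544.86 W/m².
Ratio Q̄_A / Q̄_B = 531.97 / 544.86 = 0.9763.

Q̄_A / Q̄_B ≈ 0.976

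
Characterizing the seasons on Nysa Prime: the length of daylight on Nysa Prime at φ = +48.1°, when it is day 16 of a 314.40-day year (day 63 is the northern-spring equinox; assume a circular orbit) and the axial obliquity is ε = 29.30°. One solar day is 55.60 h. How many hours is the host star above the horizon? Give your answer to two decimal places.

Solar longitude: λ_s = 360° × (16 − 63)/314.40 = -53.817°, i.e. -53.817° + 360° = 306.183°.
sin δ = sin 29.30° × sin 306.183° = -0.39500, so δ = -23.266°.
cos H₀ = −tan φ · tan δ = −tan(+48.1°) × tan(-23.266°) = 0.4792, so H₀ = 1.0711 rad = 61.37°.
Daylight = 2H₀/(2π) × 55.60 h = (1.0711/π) × 55.60 = 18.96 h.

18.96 h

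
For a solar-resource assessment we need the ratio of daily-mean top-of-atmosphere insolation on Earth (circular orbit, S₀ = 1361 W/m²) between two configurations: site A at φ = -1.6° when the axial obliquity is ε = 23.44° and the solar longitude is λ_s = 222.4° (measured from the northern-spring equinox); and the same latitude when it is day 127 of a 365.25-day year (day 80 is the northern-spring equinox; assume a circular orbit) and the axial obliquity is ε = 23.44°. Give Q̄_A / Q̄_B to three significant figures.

— Configuration A (φ=-1.6°):
Solar declination: sin δ = sin ε · sin λ_s = sin 23.44° × sin 222.4° = -0.26823, so δ = -15.559°.
cos H₀ = −tan(-1.6°) tan(-15.559°) = -0.0078, H₀ = 1.5786 rad.
Bracket: H₀ sin φ sin δ + cos φ cos δ sin H₀ = 1.5786×-0.02792×-0.26823 + 0.99961×0.96335×0.99997 = 0.011822 + 0.962945 = 0.974767.
Q̄ = (S₀/π) × [bracket] = (1361/π) × 0.974767 = 422.29 W/m².
— Configuration B (φ=-1.6°):
Solar longitude: λ_s = 360° × (127 − 80)/365.25 = 46.324°.
sin δ = sin 23.44° × sin 46.324° = 0.28771, so δ = +16.721°.
cos H₀ = −tan(-1.6°) tan(+16.721°) = 0.0084, H₀ = 1.5624 rad.
Bracket: H₀ sin φ sin δ + cos φ cos δ sin H₀ = 1.5624×-0.02792×0.28771 + 0.99961×0.95772×0.99996 = -0.012551 + 0.957308 = 0.944757.
Q̄ = (S₀/π) × [bracket] = (1361/π) × 0.944757 = 409.29 W/m².
Ratio Q̄_A / Q̄_B = 422.29 / 409.29 = 1.032.

Q̄_A / Q̄_B ≈ 1.03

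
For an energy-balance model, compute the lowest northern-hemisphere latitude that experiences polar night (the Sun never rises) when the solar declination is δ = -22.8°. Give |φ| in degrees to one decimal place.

|φ| = 67.2°

Polar night requires cos H₀ = −tan φ tan δ ≥ 1, i.e. tan φ tan δ ≤ −1.
The boundary is |tan φ| · |tan δ| = 1, so |φ| = 90° − |δ| = 90° − 22.8° = 67.2° in the northern hemisphere.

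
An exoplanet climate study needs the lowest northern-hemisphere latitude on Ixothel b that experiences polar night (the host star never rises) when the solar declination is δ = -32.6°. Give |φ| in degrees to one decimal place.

Polar night requires cos H₀ = −tan φ tan δ ≥ 1, i.e. tan φ tan δ ≤ −1.
The boundary is |tan φ| · |tan δ| = 1, so |φ| = 90° − |δ| = 90° − 32.6° = 57.4° in the northern hemisphere.

|φ| = 57.4°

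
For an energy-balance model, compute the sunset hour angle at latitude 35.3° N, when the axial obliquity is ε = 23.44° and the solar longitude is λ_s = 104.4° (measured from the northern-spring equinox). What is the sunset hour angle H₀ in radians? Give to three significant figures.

Solar declination: sin δ = sin ε · sin λ_s = sin 23.44° × sin 104.4° = 0.38529, so δ = +22.662°.
cos H₀ = −tan φ · tan δ = −tan(+35.3°) × tan(+22.662°) = -0.2956, so H₀ = 1.8709 rad = 107.20°.

H₀ = 1.87 rad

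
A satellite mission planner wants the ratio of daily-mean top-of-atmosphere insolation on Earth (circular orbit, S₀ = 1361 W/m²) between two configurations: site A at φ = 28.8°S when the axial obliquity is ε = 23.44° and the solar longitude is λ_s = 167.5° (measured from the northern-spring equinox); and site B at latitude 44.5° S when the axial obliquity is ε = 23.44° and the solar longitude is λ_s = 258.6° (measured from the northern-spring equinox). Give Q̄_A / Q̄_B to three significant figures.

— Configuration A (φ=-28.8°):
Solar declination: sin δ = sin ε · sin λ_s = sin 23.44° × sin 167.5° = 0.08610, so δ = +4.939°.
cos H₀ = −tan(-28.8°) tan(+4.939°) = 0.0475, H₀ = 1.5233 rad.
Bracket: H₀ sin φ sin δ + cos φ cos δ sin H₀ = 1.5233×-0.48175×0.08610 + 0.87631×0.99629×0.99887 = -0.063184 + 0.872072 = 0.808888.
Q̄ = (S₀/π) × [bracket] = (1361/π) × 0.808888 = 350.43 W/m².
— Configuration B (φ=-44.5°):
Solar declination: sin δ = sin ε · sin λ_s = sin 23.44° × sin 258.6° = -0.38994, so δ = -22.951°.
cos H₀ = −tan(-44.5°) tan(-22.951°) = -0.4161, H₀ = 2.0000 rad.
Bracket: H₀ sin φ sin δ + cos φ cos δ sin H₀ = 2.0000×-0.70091×-0.38994 + 0.71325×0.92084×0.90930 = 0.546626 + 0.597218 = 1.143844.
Q̄ = (S₀/π) × [bracket] = (1361/π) × 1.143844 = 495.54 W/m².
Ratio Q̄_A / Q̄_B = 350.43 / 495.54 = 0.7072.

Q̄_A / Q̄_B ≈ 0.707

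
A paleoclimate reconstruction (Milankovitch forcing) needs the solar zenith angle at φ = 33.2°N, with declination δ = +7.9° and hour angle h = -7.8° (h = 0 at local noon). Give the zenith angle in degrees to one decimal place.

cos θ_z = sin φ sin δ + cos φ cos δ cos h = 0.075260 + 0.821155 = 0.896415.
θ_z = arccos(0.896415) = 26.3°.

θ_z = 26.3°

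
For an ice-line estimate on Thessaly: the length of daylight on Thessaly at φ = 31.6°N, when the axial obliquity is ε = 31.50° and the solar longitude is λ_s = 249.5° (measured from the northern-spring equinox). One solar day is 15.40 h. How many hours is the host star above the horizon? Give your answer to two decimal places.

5.97 h

Solar declination: sin δ = sin ε · sin λ_s = sin 31.50° × sin 249.5° = -0.48941, so δ = -29.302°.
cos H₀ = −tan φ · tan δ = −tan(+31.6°) × tan(-29.302°) = 0.3453, so H₀ = 1.2183 rad = 69.80°.
Daylight = 2H₀/(2π) × 15.40 h = (1.2183/π) × 15.40 = 5.97 h.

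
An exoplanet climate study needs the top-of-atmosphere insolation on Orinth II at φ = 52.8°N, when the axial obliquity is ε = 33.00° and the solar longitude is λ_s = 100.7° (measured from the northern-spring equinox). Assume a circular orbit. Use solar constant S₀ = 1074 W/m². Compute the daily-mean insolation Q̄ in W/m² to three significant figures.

Q̄ ≈ 469 W/m²

Solar declination: sin δ = sin ε · sin λ_s = sin 33.00° × sin 100.7° = 0.53517, so δ = +32.355°.
cos H₀ = −tan(+52.8°) tan(+32.355°) = -0.8346, H₀ = 2.5583 rad.
Bracket: H₀ sin φ sin δ + cos φ cos δ sin H₀ = 2.5583×0.79653×0.53517 + 0.60460×0.84474×0.55079 = 1.090549 + 0.281305 = 1.371854.
Q̄ = (S₀/π) × [bracket] = (1074/π) × 1.371854 = 469.0 W/m².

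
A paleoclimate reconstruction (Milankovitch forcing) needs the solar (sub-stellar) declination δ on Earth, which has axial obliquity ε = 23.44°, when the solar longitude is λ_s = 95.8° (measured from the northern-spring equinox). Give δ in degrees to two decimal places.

sin δ = sin ε · sin λ_s = sin 23.44° × sin 95.8° = 0.395752.
δ = arcsin(0.395752) = +23.31°.

δ = +23.31°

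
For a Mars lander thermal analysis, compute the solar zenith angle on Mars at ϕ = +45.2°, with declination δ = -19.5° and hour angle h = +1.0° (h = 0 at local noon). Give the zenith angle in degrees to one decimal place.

cos θ_z = sin ϕ sin δ + cos ϕ cos δ cos h = -0.236860 + 0.664116 = 0.427256.
θ_z = arccos(0.427256) = 64.7°.

θ_z = 64.7°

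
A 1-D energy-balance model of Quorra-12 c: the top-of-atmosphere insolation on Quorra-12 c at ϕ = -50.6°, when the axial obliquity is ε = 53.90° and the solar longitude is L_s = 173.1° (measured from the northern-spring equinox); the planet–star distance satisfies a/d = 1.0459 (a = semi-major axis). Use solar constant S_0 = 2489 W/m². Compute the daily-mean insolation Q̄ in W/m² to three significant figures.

Solar declination: sin δ = sin ε · sin L_s = sin 53.90° × sin 173.1° = 0.09707, so δ = +5.570°.
cos h₀ = −tan(-50.6°) tan(+5.570°) = 0.1187, h₀ = 1.4518 rad.
Bracket: h₀ sin ϕ sin δ + cos ϕ cos δ sin h₀ = 1.4518×-0.77273×0.09707 + 0.63473×0.99528×0.99293 = -0.108898 + 0.627268 = 0.518370.
Inverse-square distance factor (a/d)² = 1.0459² = 1.093907.
Q̄ = (S_0/π) × 1.093907 × [bracket] = (2489/π) × 1.093907 × 0.518370 = 449.3 W/m².

Q̄ ≈ 449 W/m²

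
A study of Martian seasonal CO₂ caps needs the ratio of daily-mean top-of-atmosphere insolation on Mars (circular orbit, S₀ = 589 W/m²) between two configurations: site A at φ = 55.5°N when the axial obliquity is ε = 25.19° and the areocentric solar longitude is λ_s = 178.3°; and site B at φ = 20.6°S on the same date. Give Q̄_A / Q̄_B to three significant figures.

— Configuration A (φ=+55.5°):
sin δ = sin 25.19° × sin 178.3° = 0.01263, so δ = +0.723°.
cos H₀ = −tan(+55.5°) tan(+0.723°) = -0.0184, H₀ = 1.5892 rad.
Bracket: H₀ sin φ sin δ + cos φ cos δ sin H₀ = 1.5892×0.82413×0.01263 + 0.56641×0.99992×0.99983 = 0.016542 + 0.566268 = 0.582810.
Q̄ = (S₀/π) × [bracket] = (589/π) × 0.582810 = 109.27 W/m².
— Configuration B (φ=-20.6°):
cos H₀ = −tan(-20.6°) tan(+0.723°) = 0.0047, H₀ = 1.5660 rad.
Bracket: H₀ sin φ sin δ + cos φ cos δ sin H₀ = 1.5660×-0.35184×0.01263 + 0.93606×0.99992×0.99999 = -0.006959 + 0.935976 = 0.929017.
Q̄ = (S₀/π) × [bracket] = (589/π) × 0.929017 = 174.18 W/m².
Ratio Q̄_A / Q̄_B = 109.27 / 174.18 = 0.6273.

Q̄_A / Q̄_B ≈ 0.627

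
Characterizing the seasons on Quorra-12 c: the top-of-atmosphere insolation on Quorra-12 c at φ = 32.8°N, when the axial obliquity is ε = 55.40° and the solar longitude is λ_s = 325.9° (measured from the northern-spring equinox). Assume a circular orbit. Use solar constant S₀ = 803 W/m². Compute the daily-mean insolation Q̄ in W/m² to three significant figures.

Solar declination: sin δ = sin ε · sin λ_s = sin 55.40° × sin 325.9° = -0.46148, so δ = -27.483°.
cos H₀ = −tan(+32.8°) tan(-27.483°) = 0.3352, H₀ = 1.2289 rad.
Bracket: H₀ sin φ sin δ + cos φ cos δ sin H₀ = 1.2289×0.54171×-0.46148 + 0.84057×0.88715×0.94213 = -0.307211 + 0.702557 = 0.395346.
Q̄ = (S₀/π) × [bracket] = (803/π) × 0.395346 = 101.1 W/m².

Q̄ ≈ 101 W/m²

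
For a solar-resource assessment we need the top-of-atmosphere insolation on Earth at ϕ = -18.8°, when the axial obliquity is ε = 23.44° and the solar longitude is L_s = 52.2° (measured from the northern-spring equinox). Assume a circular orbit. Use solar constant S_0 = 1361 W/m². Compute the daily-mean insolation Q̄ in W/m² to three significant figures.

Solar declination: sin δ = sin ε · sin L_s = sin 23.44° × sin 52.2° = 0.31431, so δ = +18.319°.
cos h₀ = −tan(-18.8°) tan(+18.319°) = 0.1127, h₀ = 1.4578 rad.
Bracket: h₀ sin ϕ sin δ + cos ϕ cos δ sin h₀ = 1.4578×-0.32227×0.31431 + 0.94665×0.94932×0.99363 = -0.147664 + 0.892949 = 0.745285.
Q̄ = (S_0/π) × [bracket] = (1361/π) × 0.745285 = 322.9 W/m².

Q̄ ≈ 323 W/m²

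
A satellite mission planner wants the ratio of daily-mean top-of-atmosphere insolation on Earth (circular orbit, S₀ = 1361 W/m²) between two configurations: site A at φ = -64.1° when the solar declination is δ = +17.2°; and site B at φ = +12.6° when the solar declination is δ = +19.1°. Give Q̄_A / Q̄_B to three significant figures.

— Configuration A (φ=-64.1°):
cos H₀ = −tan(-64.1°) tan(+17.200°) = 0.6375, H₀ = 0.8796 rad.
Bracket: H₀ sin φ sin δ + cos φ cos δ sin H₀ = 0.8796×-0.89956×0.29571 + 0.43680×0.95528×0.77045 = -0.233981 + 0.321483 = 0.087502.
Q̄ = (S₀/π) × [bracket] = (1361/π) × 0.087502 = 37.908 W/m².
— Configuration B (φ=+12.6°):
cos H₀ = −tan(+12.6°) tan(+19.100°) = -0.0774, H₀ = 1.6483 rad.
Bracket: H₀ sin φ sin δ + cos φ cos δ sin H₀ = 1.6483×0.21814×0.32722 + 0.97592×0.94495×0.99700 = 0.117655 + 0.919429 = 1.037084.
Q̄ = (S₀/π) × [bracket] = (1361/π) × 1.037084 = 449.29 W/m².
Ratio Q̄_A / Q̄_B = 37.908 / 449.29 = 0.08437.

Q̄_A / Q̄_B ≈ 0.0844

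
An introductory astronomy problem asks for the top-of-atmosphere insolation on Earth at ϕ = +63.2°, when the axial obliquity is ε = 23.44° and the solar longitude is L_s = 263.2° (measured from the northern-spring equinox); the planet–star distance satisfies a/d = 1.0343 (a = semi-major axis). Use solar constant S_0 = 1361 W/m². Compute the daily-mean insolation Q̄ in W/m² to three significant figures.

Solar declination: sin δ = sin ε · sin L_s = sin 23.44° × sin 263.2° = -0.39499, so δ = -23.265°.
cos h₀ = −tan(+63.2°) tan(-23.265°) = 0.8512, h₀ = 0.5526 rad.
Bracket: h₀ sin ϕ sin δ + cos ϕ cos δ sin h₀ = 0.5526×0.89259×-0.39499 + 0.45088×0.91869×0.52491 = -0.194827 + 0.217428 = 0.022601.
Inverse-square distance factor (a/d)² = 1.0343² = 1.069776.
Q̄ = (S_0/π) × 1.069776 × [bracket] = (1361/π) × 1.069776 × 0.022601 = 10.47 W/m².

Q̄ ≈ 10.5 W/m²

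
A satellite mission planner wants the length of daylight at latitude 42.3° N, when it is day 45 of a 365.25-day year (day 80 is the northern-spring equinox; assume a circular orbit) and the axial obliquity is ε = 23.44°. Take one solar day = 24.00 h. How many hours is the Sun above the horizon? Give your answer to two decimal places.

10.38 h

Solar longitude: L_s = 360° × (45 − 80)/365.25 = -34.497°, i.e. -34.497° + 360° = 325.503°.
sin δ = sin 23.44° × sin 325.503° = -0.22529, so δ = -13.020°.
cos h₀ = −tan ϕ · tan δ = −tan(+42.3°) × tan(-13.020°) = 0.2104, so h₀ = 1.3588 rad = 77.85°.
Daylight = 2h₀/(2π) × 24.00 h = (1.3588/π) × 24.00 = 10.38 h.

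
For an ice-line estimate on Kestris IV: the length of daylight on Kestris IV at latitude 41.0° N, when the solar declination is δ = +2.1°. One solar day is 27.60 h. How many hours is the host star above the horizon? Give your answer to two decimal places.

cos h₀ = −tan ϕ · tan δ = −tan(+41.0°) × tan(+2.100°) = -0.0319, so h₀ = 1.6027 rad = 91.83°.
Daylight = 2h₀/(2π) × 27.60 h = (1.6027/π) × 27.60 = 14.08 h.

14.08 h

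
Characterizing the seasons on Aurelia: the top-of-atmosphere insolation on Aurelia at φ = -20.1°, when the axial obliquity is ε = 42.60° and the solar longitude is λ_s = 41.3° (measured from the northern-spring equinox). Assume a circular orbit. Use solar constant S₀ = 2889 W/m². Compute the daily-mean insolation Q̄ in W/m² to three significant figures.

Q̄ ≈ 564 W/m²

Solar declination: sin δ = sin ε · sin λ_s = sin 42.60° × sin 41.3° = 0.44674, so δ = +26.535°.
cos H₀ = −tan(-20.1°) tan(+26.535°) = 0.1827, H₀ = 1.3870 rad.
Bracket: H₀ sin φ sin δ + cos φ cos δ sin H₀ = 1.3870×-0.34366×0.44674 + 0.93909×0.89466×0.98316 = -0.212941 + 0.826018 = 0.613077.
Q̄ = (S₀/π) × [bracket] = (2889/π) × 0.613077 = 563.8 W/m².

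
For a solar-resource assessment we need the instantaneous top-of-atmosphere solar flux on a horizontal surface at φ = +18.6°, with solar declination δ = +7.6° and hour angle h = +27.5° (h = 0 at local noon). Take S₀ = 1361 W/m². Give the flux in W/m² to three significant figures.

1.19e+03 W/m²

cos θ_z = sin φ sin δ + cos φ cos δ cos h = 0.042184 + 0.833296 = 0.875480.
Flux = S₀ · cos θ_z = 1361 × 0.875480 = 1192 W/m².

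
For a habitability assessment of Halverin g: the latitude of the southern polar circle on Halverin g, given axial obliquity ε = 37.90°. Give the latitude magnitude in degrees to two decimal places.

The polar circle is the lowest latitude that experiences at least one full rotation of continuous darkness at the northern-summer solstice; it lies at |φ| = 90° − ε = 90° − 37.90° = 52.10°.

52.10°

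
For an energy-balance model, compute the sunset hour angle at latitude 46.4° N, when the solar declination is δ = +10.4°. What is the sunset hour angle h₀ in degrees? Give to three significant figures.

h₀ = 101°

cos h₀ = −tan ϕ · tan δ = −tan(+46.4°) × tan(+10.400°) = -0.1927, so h₀ = 1.7647 rad = 101.11°.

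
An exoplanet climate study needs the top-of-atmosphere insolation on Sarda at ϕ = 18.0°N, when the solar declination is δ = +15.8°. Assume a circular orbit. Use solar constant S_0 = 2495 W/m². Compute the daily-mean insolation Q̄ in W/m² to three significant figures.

cos h₀ = −tan(+18.0°) tan(+15.800°) = -0.0919, h₀ = 1.6629 rad.
Bracket: h₀ sin ϕ sin δ + cos ϕ cos δ sin h₀ = 1.6629×0.30902×0.27228 + 0.95106×0.96222×0.99576 = 0.139916 + 0.911249 = 1.051165.
Q̄ = (S_0/π) × [bracket] = (2495/π) × 1.051165 = 834.8 W/m².

Q̄ ≈ 835 W/m²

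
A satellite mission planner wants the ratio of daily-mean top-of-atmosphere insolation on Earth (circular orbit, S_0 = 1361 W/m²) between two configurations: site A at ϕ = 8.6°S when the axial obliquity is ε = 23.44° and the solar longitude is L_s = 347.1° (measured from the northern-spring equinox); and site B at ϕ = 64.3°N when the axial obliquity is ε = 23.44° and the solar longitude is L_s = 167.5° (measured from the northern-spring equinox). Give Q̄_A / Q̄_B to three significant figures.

— Configuration A (ϕ=-8.6°):
Solar declination: sin δ = sin ε · sin L_s = sin 23.44° × sin 347.1° = -0.08881, so δ = -5.095°.
cos h₀ = −tan(-8.6°) tan(-5.095°) = -0.0135, h₀ = 1.5843 rad.
Bracket: h₀ sin ϕ sin δ + cos ϕ cos δ sin h₀ = 1.5843×-0.14954×-0.08881 + 0.98876×0.99605×0.99991 = 0.021041 + 0.984766 = 1.005807.
Q̄ = (S_0/π) × [bracket] = (1361/π) × 1.005807 = 435.74 W/m².
— Configuration B (ϕ=+64.3°):
Solar declination: sin δ = sin ε · sin L_s = sin 23.44° × sin 167.5° = 0.08610, so δ = +4.939°.
cos h₀ = −tan(+64.3°) tan(+4.939°) = -0.1796, h₀ = 1.7513 rad.
Bracket: h₀ sin ϕ sin δ + cos ϕ cos δ sin h₀ = 1.7513×0.90108×0.08610 + 0.43366×0.99629×0.98375 = 0.135871 + 0.425030 = 0.560901.
Q̄ = (S_0/π) × [bracket] = (1361/π) × 0.560901 = 242.99 W/m².
Ratio Q̄_A / Q̄_B = 435.74 / 242.99 = 1.793.

Q̄_A / Q̄_B ≈ 1.79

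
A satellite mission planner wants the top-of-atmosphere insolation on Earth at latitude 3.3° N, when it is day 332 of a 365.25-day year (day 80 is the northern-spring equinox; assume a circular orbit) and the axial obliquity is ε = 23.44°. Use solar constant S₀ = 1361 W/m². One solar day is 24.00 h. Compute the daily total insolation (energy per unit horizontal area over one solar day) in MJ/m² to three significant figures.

Solar longitude: λ_s = 360° × (332 − 80)/365.25 = 248.378°.
sin δ = sin 23.44° × sin 248.378° = -0.36980, so δ = -21.703°.
cos H₀ = −tan(+3.3°) tan(-21.703°) = 0.0229, H₀ = 1.5478 rad.
Bracket: H₀ sin φ sin δ + cos φ cos δ sin H₀ = 1.5478×0.05756×-0.36980 + 0.99834×0.92911×0.99974 = -0.032946 + 0.927327 = 0.894381.
Q̄ = (S₀/π) × [bracket] = (1361/π) × 0.894381 = 387.46 W/m².
Daily total = Q̄ × 24.00 h × 3600 s/h = 387.46 × 24.00 × 3600 / 10⁶ = 33.48 MJ/m².

33.5 MJ/m²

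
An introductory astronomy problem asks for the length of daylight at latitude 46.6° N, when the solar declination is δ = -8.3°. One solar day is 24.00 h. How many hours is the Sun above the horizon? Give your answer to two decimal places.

10.82 h

cos h₀ = −tan ϕ · tan δ = −tan(+46.6°) × tan(-8.300°) = 0.1543, so h₀ = 1.4159 rad = 81.13°.
Daylight = 2h₀/(2π) × 24.00 h = (1.4159/π) × 24.00 = 10.82 h.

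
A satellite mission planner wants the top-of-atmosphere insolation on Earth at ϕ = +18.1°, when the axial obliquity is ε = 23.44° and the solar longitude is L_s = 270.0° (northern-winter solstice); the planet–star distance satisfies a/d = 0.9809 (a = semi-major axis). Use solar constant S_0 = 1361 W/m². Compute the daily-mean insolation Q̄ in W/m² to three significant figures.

Q̄ ≈ 286 W/m²

Solar declination: sin δ = sin ε · sin L_s = sin 23.44° × sin 270.0° = -0.39779, so δ = -23.440°.
cos h₀ = −tan(+18.1°) tan(-23.440°) = 0.1417, h₀ = 1.4286 rad.
Bracket: h₀ sin ϕ sin δ + cos ϕ cos δ sin h₀ = 1.4286×0.31068×-0.39779 + 0.95052×0.91748×0.98991 = -0.176554 + 0.863284 = 0.686730.
Inverse-square distance factor (a/d)² = 0.9809² = 0.962165.
Q̄ = (S_0/π) × 0.962165 × [bracket] = (1361/π) × 0.962165 × 0.686730 = 286.2 W/m².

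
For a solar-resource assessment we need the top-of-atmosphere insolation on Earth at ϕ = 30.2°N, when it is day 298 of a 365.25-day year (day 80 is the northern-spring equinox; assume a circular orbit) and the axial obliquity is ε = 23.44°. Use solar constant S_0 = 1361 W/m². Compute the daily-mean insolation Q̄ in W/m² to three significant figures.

Q̄ ≈ 290 W/m²

Solar longitude: L_s = 360° × (298 − 80)/365.25 = 214.867°.
sin δ = sin 23.44° × sin 214.867° = -0.22740, so δ = -13.144°.
cos h₀ = −tan(+30.2°) tan(-13.144°) = 0.1359, h₀ = 1.4345 rad.
Bracket: h₀ sin ϕ sin δ + cos ϕ cos δ sin h₀ = 1.4345×0.50302×-0.22740 + 0.86427×0.97380×0.99072 = -0.164088 + 0.833816 = 0.669728.
Q̄ = (S_0/π) × [bracket] = (1361/π) × 0.669728 = 290.1 W/m².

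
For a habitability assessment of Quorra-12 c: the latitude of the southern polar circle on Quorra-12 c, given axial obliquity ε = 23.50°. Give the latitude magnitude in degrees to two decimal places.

66.50°

The polar circle is the lowest latitude that experiences at least one full rotation of continuous darkness at the northern-summer solstice; it lies at |φ| = 90° − ε = 90° − 23.50° = 66.50°.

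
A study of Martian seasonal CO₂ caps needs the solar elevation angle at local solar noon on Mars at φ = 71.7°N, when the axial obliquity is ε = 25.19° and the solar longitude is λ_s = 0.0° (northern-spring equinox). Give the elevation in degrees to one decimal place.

18.3°

Solar declination: sin δ = sin ε · sin λ_s = sin 25.19° × sin 0.0° = 0.00000, so δ = +0.000°.
At local noon the hour angle is zero, so the zenith angle equals |φ − δ| = |+71.7° − (+0.000°)| = 71.700°.
Elevation = 90° − 71.700° = 18.3°.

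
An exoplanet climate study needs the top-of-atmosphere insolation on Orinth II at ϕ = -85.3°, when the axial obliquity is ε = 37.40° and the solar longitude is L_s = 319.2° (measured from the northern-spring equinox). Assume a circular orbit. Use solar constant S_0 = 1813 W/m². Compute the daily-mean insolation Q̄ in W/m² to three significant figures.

Q̄ ≈ 717 W/m²

Solar declination: sin δ = sin ε · sin L_s = sin 37.40° × sin 319.2° = -0.39687, so δ = -23.383°.
cos h₀ = −tan(-85.3°) tan(-23.383°) = -5.2592 ≤ −1 ⇒ polar day, h₀ = π.
Bracket: h₀ sin ϕ sin δ + cos ϕ cos δ sin h₀ = 3.1416×-0.99664×-0.39687 + 0.08194×0.91787×0.00000 = 1.242618 + 0.000000 = 1.242618.
Q̄ = (S_0/π) × [bracket] = (1813/π) × 1.242618 = 717.1 W/m².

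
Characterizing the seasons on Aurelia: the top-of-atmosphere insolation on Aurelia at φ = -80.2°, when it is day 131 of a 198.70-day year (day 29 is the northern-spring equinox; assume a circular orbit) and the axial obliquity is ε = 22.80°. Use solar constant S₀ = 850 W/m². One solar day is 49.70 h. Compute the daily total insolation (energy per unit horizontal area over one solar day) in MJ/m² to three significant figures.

Solar longitude: λ_s = 360° × (131 − 29)/198.70 = 184.801°.
sin δ = sin 22.80° × sin 184.801° = -0.03243, so δ = -1.859°.
cos H₀ = −tan(-80.2°) tan(-1.859°) = -0.1879, H₀ = 1.7598 rad.
Bracket: H₀ sin φ sin δ + cos φ cos δ sin H₀ = 1.7598×-0.98541×-0.03243 + 0.17021×0.99947×0.98219 = 0.056238 + 0.167090 = 0.223328.
Q̄ = (S₀/π) × [bracket] = (850/π) × 0.223328 = 60.424 W/m².
Daily total = Q̄ × 49.70 h × 3600 s/h = 60.424 × 49.70 × 3600 / 10⁶ = 10.81 MJ/m².

10.8 MJ/m²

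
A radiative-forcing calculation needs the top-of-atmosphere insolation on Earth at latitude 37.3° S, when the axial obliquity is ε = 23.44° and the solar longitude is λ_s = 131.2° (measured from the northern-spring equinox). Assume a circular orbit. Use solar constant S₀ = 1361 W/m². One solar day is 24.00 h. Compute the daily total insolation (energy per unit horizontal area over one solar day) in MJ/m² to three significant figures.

Solar declination: sin δ = sin ε · sin λ_s = sin 23.44° × sin 131.2° = 0.29930, so δ = +17.416°.
cos H₀ = −tan(-37.3°) tan(+17.416°) = 0.2390, H₀ = 1.3295 rad.
Bracket: H₀ sin φ sin δ + cos φ cos δ sin H₀ = 1.3295×-0.60599×0.29930 + 0.79547×0.95416×0.97103 = -0.241135 + 0.737017 = 0.495882.
Q̄ = (S₀/π) × [bracket] = (1361/π) × 0.495882 = 214.83 W/m².
Daily total = Q̄ × 24.00 h × 3600 s/h = 214.83 × 24.00 × 3600 / 10⁶ = 18.56 MJ/m².

18.6 MJ/m²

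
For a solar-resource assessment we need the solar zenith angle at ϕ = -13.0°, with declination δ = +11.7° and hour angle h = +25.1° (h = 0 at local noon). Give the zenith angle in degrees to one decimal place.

cos θ_z = sin ϕ sin δ + cos ϕ cos δ cos h = -0.045617 + 0.864026 = 0.818409.
θ_z = arccos(0.818409) = 35.1°.

θ_z = 35.1°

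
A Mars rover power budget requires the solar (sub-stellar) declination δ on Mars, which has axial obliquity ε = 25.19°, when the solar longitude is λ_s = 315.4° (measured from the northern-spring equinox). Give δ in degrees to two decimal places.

δ = -17.39°

sin δ = sin ε · sin λ_s = sin 25.19° × sin 315.4° = -0.298851.
δ = arcsin(-0.298851) = -17.39°.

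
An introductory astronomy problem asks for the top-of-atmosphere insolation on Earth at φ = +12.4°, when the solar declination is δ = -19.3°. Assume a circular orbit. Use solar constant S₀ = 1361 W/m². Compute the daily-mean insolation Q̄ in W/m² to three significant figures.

cos H₀ = −tan(+12.4°) tan(-19.300°) = 0.0770, H₀ = 1.4937 rad.
Bracket: H₀ sin φ sin δ + cos φ cos δ sin H₀ = 1.4937×0.21474×-0.33051 + 0.97667×0.94380×0.99703 = -0.106013 + 0.919043 = 0.813030.
Q̄ = (S₀/π) × [bracket] = (1361/π) × 0.813030 = 352.2 W/m².

Q̄ ≈ 352 W/m²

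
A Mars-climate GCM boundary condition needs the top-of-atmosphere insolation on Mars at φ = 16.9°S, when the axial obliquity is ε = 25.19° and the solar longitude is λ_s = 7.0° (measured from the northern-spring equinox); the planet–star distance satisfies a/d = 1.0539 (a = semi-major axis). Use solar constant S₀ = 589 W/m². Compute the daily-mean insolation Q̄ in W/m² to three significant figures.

Solar declination: sin δ = sin ε · sin λ_s = sin 25.19° × sin 7.0° = 0.05187, so δ = +2.973°.
cos H₀ = −tan(-16.9°) tan(+2.973°) = 0.0158, H₀ = 1.5550 rad.
Bracket: H₀ sin φ sin δ + cos φ cos δ sin H₀ = 1.5550×-0.29070×0.05187 + 0.95681×0.99865×0.99988 = -0.023447 + 0.955404 = 0.931957.
Inverse-square distance factor (a/d)² = 1.0539² = 1.110705.
Q̄ = (S₀/π) × 1.110705 × [bracket] = (589/π) × 1.110705 × 0.931957 = 194.1 W/m².

Q̄ ≈ 194 W/m²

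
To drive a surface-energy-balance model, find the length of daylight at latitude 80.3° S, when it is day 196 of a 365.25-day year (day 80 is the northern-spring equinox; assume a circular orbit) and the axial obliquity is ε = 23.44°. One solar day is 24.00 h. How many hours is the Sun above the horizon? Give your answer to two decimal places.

0.00 h

Solar longitude: λ_s = 360° × (196 − 80)/365.25 = 114.333°.
sin δ = sin 23.44° × sin 114.333° = 0.36245, so δ = +21.251°.
cos H₀ = −tan φ · tan δ = 2.2751 ≥ 1, so the Sun never rises (polar night) and H₀ = 0.
Daylight = 2H₀/(2π) × 24.00 h = (0.0000/π) × 24.00 = 0.00 h.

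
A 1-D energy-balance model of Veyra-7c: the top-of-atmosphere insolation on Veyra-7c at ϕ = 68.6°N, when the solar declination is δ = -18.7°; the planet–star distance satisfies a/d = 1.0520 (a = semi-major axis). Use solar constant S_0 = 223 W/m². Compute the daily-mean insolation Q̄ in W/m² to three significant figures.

cos h₀ = −tan(+68.6°) tan(-18.700°) = 0.8637, h₀ = 0.5282 rad.
Bracket: h₀ sin ϕ sin δ + cos ϕ cos δ sin h₀ = 0.5282×0.93106×-0.32061 + 0.36488×0.94721×0.50400 = -0.157671 + 0.174191 = 0.016520.
Inverse-square distance factor (a/d)² = 1.0520² = 1.106704.
Q̄ = (S_0/π) × 1.106704 × [bracket] = (223/π) × 1.106704 × 0.016520 = 1.298 W/m².

Q̄ ≈ 1.30 W/m²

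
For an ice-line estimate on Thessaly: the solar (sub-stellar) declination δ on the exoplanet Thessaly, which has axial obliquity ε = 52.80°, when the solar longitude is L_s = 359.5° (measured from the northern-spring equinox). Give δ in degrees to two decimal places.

sin δ = sin ε · sin L_s = sin 52.80° × sin 359.5° = -0.006951.
δ = arcsin(-0.006951) = -0.40°.

δ = -0.40°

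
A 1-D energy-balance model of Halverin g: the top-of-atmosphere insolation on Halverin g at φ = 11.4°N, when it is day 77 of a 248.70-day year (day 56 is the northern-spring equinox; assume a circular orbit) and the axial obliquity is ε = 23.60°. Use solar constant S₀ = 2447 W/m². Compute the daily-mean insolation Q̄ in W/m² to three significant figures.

Solar longitude: λ_s = 360° × (77 − 56)/248.70 = 30.398°.
sin δ = sin 23.60° × sin 30.398° = 0.20258, so δ = +11.688°.
cos H₀ = −tan(+11.4°) tan(+11.688°) = -0.0417, H₀ = 1.6125 rad.
Bracket: H₀ sin φ sin δ + cos φ cos δ sin H₀ = 1.6125×0.19766×0.20258 + 0.98027×0.97927×0.99913 = 0.064568 + 0.959114 = 1.023682.
Q̄ = (S₀/π) × [bracket] = (2447/π) × 1.023682 = 797.4 W/m².

Q̄ ≈ 797 W/m²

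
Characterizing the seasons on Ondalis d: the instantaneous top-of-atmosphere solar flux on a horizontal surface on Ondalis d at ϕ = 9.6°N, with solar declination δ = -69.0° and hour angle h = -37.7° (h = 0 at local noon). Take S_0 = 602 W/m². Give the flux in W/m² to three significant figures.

74.6 W/m²

cos θ_z = sin ϕ sin δ + cos ϕ cos δ cos h = -0.155692 + 0.279578 = 0.123886.
Flux = S_0 · cos θ_z = 602 × 0.123886 = 74.58 W/m².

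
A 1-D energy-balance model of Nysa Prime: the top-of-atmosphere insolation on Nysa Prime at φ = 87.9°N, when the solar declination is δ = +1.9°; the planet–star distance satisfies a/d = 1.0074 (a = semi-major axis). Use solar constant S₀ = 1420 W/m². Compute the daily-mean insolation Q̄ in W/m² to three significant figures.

Q̄ ≈ 48.2 W/m²

cos H₀ = −tan(+87.9°) tan(+1.900°) = -0.9047, H₀ = 2.7014 rad.
Bracket: H₀ sin φ sin δ + cos φ cos δ sin H₀ = 2.7014×0.99933×0.03316 + 0.03664×0.99945×0.42607 = 0.089518 + 0.015603 = 0.105121.
Inverse-square distance factor (a/d)² = 1.0074² = 1.014855.
Q̄ = (S₀/π) × 1.014855 × [bracket] = (1420/π) × 1.014855 × 0.105121 = 48.22 W/m².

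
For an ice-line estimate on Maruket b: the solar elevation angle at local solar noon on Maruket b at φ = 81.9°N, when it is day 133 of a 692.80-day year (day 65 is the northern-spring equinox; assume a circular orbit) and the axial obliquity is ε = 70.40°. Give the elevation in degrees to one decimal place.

Solar longitude: λ_s = 360° × (133 − 65)/692.80 = 35.335°.
sin δ = sin 70.40° × sin 35.335° = 0.54484, so δ = +33.014°.
At local noon the hour angle is zero, so the zenith angle equals |φ − δ| = |+81.9° − (+33.014°)| = 48.886°.
Elevation = 90° − 48.886° = 41.1°.

41.1°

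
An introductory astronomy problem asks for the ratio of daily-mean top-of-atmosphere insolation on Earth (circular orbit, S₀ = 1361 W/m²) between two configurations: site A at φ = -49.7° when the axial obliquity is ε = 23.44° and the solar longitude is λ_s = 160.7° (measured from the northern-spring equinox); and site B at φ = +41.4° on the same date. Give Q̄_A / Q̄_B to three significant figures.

— Configuration A (φ=-49.7°):
Solar declination: sin δ = sin ε · sin λ_s = sin 23.44° × sin 160.7° = 0.13147, so δ = +7.555°.
cos H₀ = −tan(-49.7°) tan(+7.555°) = 0.1564, H₀ = 1.4138 rad.
Bracket: H₀ sin φ sin δ + cos φ cos δ sin H₀ = 1.4138×-0.76267×0.13147 + 0.64679×0.99132×0.98770 = -0.141759 + 0.633289 = 0.491530.
Q̄ = (S₀/π) × [bracket] = (1361/π) × 0.491530 = 212.94 W/m².
— Configuration B (φ=+41.4°):
cos H₀ = −tan(+41.4°) tan(+7.555°) = -0.1169, H₀ = 1.6880 rad.
Bracket: H₀ sin φ sin δ + cos φ cos δ sin H₀ = 1.6880×0.66131×0.13147 + 0.75011×0.99132×0.99314 = 0.146759 + 0.738498 = 0.885257.
Q̄ = (S₀/π) × [bracket] = (1361/π) × 0.885257 = 383.51 W/m².
Ratio Q̄_A / Q̄_B = 212.94 / 383.51 = 0.5552.

Q̄_A / Q̄_B ≈ 0.555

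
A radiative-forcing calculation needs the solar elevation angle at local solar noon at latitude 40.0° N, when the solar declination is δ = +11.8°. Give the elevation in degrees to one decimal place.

At local noon the hour angle is zero, so the zenith angle equals |ϕ − δ| = |+40.0° − (+11.800°)| = 28.200°.
Elevation = 90° − 28.200° = 61.8°.

61.8°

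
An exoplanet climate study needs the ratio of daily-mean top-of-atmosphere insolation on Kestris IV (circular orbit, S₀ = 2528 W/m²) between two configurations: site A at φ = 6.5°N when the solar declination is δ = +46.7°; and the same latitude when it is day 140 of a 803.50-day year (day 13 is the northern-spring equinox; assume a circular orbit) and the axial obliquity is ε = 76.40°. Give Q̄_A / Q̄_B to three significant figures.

— Configuration A (φ=+6.5°):
cos H₀ = −tan(+6.5°) tan(+46.700°) = -0.1209, H₀ = 1.6920 rad.
Bracket: H₀ sin φ sin δ + cos φ cos δ sin H₀ = 1.6920×0.11320×0.72777 + 0.99357×0.68582×0.99266 = 0.139393 + 0.676409 = 0.815802.
Q̄ = (S₀/π) × [bracket] = (2528/π) × 0.815802 = 656.47 W/m².
— Configuration B (φ=+6.5°):
Solar longitude: λ_s = 360° × (140 − 13)/803.50 = 56.901°.
sin δ = sin 76.40° × sin 56.901° = 0.81424, so δ = +54.512°.
cos H₀ = −tan(+6.5°) tan(+54.512°) = -0.1598, H₀ = 1.7313 rad.
Bracket: H₀ sin φ sin δ + cos φ cos δ sin H₀ = 1.7313×0.11320×0.81424 + 0.99357×0.58053×0.98715 = 0.159577 + 0.569385 = 0.728962.
Q̄ = (S₀/π) × [bracket] = (2528/π) × 0.728962 = 586.59 W/m².
Ratio Q̄_A / Q̄_B = 656.47 / 586.59 = 1.119.

Q̄_A / Q̄_B ≈ 1.12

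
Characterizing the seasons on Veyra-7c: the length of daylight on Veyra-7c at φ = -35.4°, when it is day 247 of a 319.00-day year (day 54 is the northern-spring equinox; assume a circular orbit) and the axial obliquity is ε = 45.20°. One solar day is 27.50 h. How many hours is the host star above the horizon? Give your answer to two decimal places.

16.82 h

Solar longitude: λ_s = 360° × (247 − 54)/319.00 = 217.806°.
sin δ = sin 45.20° × sin 217.806° = -0.43496, so δ = -25.783°.
cos H₀ = −tan φ · tan δ = −tan(-35.4°) × tan(-25.783°) = -0.3433, so H₀ = 1.9212 rad = 110.08°.
Daylight = 2H₀/(2π) × 27.50 h = (1.9212/π) × 27.50 = 16.82 h.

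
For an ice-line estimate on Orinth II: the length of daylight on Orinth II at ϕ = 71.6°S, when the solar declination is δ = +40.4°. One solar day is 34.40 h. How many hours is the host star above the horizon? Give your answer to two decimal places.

cos h₀ = −tan ϕ · tan δ = 2.5584 ≥ 1, so the host star never rises (polar night) and h₀ = 0.
Daylight = 2h₀/(2π) × 34.40 h = (0.0000/π) × 34.40 = 0.00 h.

0.00 h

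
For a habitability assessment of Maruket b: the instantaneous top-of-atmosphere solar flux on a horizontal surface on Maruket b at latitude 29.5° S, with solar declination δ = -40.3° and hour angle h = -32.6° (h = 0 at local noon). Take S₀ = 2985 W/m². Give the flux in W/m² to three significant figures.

cos θ_z = sin φ sin δ + cos φ cos δ cos h = 0.318495 + 0.559214 = 0.877709.
Flux = S₀ · cos θ_z = 2985 × 0.877709 = 2620 W/m².

2.62e+03 W/m²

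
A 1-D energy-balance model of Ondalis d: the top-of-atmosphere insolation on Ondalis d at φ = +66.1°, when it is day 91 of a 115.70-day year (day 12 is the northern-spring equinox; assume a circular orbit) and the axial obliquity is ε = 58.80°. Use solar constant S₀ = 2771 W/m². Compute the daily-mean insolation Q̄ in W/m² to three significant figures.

Solar longitude: λ_s = 360° × (91 − 12)/115.70 = 245.808°.
sin δ = sin 58.80° × sin 245.808° = -0.78024, so δ = -51.283°.
cos H₀ = −tan(+66.1°) tan(-51.283°) = 2.8150 ≥ 1 ⇒ polar night, H₀ = 0 and Q̄ = 0.

Q̄ ≈ 0.00 W/m²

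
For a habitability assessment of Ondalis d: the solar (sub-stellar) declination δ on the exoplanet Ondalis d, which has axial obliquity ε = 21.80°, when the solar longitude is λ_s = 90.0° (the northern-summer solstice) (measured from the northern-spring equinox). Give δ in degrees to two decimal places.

sin δ = sin ε · sin λ_s = sin 21.80° × sin 90.0° = 0.371368.
δ = arcsin(0.371368) = +21.80°.

δ = +21.80°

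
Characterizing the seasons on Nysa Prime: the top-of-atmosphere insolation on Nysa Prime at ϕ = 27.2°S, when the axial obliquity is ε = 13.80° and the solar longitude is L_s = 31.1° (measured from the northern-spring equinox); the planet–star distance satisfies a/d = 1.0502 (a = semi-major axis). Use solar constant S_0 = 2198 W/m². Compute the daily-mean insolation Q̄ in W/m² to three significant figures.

Solar declination: sin δ = sin ε · sin L_s = sin 13.80° × sin 31.1° = 0.12321, so δ = +7.077°.
cos h₀ = −tan(-27.2°) tan(+7.077°) = 0.0638, h₀ = 1.5069 rad.
Bracket: h₀ sin ϕ sin δ + cos ϕ cos δ sin h₀ = 1.5069×-0.45710×0.12321 + 0.88942×0.99238×0.99796 = -0.084868 + 0.880842 = 0.795974.
Inverse-square distance factor (a/d)² = 1.0502² = 1.102920.
Q̄ = (S_0/π) × 1.102920 × [bracket] = (2198/π) × 1.102920 × 0.795974 = 614.2 W/m².

Q̄ ≈ 614 W/m²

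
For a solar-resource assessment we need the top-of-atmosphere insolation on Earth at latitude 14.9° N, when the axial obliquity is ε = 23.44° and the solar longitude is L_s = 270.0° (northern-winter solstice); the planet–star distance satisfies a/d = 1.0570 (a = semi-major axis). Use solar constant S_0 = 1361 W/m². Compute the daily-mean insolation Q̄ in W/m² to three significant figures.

Solar declination: sin δ = sin ε · sin L_s = sin 23.44° × sin 270.0° = -0.39779, so δ = -23.440°.
cos h₀ = −tan(+14.9°) tan(-23.440°) = 0.1154, h₀ = 1.4552 rad.
Bracket: h₀ sin ϕ sin δ + cos ϕ cos δ sin h₀ = 1.4552×0.25713×-0.39779 + 0.96638×0.91748×0.99332 = -0.148843 + 0.880712 = 0.731869.
Inverse-square distance factor (a/d)² = 1.0570² = 1.117249.
Q̄ = (S_0/π) × 1.117249 × [bracket] = (1361/π) × 1.117249 × 0.731869 = 354.2 W/m².

Q̄ ≈ 354 W/m²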